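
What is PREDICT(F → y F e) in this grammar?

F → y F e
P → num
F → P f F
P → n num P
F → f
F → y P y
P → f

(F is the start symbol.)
{ 'y' }

PREDICT(F → y F e) = (FIRST(RHS) \ {ε}) ∪ (FOLLOW(F) if ε ∈ FIRST(RHS), i.e. RHS ⇒* ε)
FIRST(y F e) = { 'y' }
ε ∉ FIRST(y F e), so FOLLOW(F) is not added.
PREDICT(F → y F e) = { 'y' }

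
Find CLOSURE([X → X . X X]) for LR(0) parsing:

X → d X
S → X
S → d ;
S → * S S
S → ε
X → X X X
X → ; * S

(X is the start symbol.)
Start with: [X → X . X X]
  [X → X . X X] has the dot before X: add [X → . d X], [X → . X X X], [X → . ; * S]
No further items can be added.

CLOSURE = { [X → . ; * S], [X → . X X X], [X → . d X], [X → X . X X] }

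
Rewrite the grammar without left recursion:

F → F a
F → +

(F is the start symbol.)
F is directly left-recursive. The standard transformation for
  A → A α₁ | ... | A α_m | β₁ | ... | β_n
is
  A  → β₁ A' | ... | β_n A'
  A' → α₁ A' | ... | α_m A' | ε

F → + becomes F → + F'
F → F a becomes F' → a F'
Add F' → ε

Resulting grammar:
F → + F'
F' → a F'
F' → ε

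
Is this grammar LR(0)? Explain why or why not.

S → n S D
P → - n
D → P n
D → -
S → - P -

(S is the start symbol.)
No. Shift-reduce conflict between [D → - .] and [P → - . n]

A grammar is LR(0) if no state in the canonical LR(0) collection has:
  - both a shift item (dot before a terminal) and a complete item (shift-reduce conflict), or
  - two or more complete items (reduce-reduce conflict; the accept item [S' → S .] counts as a complete item here).

Augment with S' → S and build the canonical LR(0) collection (I0 = CLOSURE({[S' → . S]}), then GOTO on every symbol after a dot until no new states appear). It has 13 states:
  I0: { [S → . - P -], [S → . n S D], [S' → . S] }  — shift
  I1: { [P → . - n], [S → - . P -] }  — shift
  I2: { [S' → S .] }  — accept
  I3: { [S → . - P -], [S → . n S D], [S → n . S D] }  — shift
  I4: { [D → . -], [D → . P n], [P → . - n], [S → n S . D] }  — shift
  I5: { [D → - .], [P → - . n] }  — shift, reduce
  I6: { [S → n S D .] }  — reduce
  I7: { [D → P . n] }  — shift
  I8: { [D → P n .] }  — reduce
  I9: { [P → - n .] }  — reduce
  I10: { [P → - . n] }  — shift
  I11: { [S → - P . -] }  — shift
  I12: { [S → - P - .] }  — reduce

Conflict in state I5:
  Shift-reduce conflict between [D → - .] and [P → - . n]
So the grammar is NOT LR(0).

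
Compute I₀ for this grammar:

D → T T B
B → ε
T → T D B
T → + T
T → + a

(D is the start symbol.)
First, augment the grammar with D' → D
I₀ = CLOSURE({ [D' → . D] }):
  [D' → . D] has the dot before D: add [D → . T T B]
  [D → . T T B] has the dot before T: add [T → . T D B], [T → . + T], [T → . + a]
No further items can be added.

I₀ = { [D → . T T B], [D' → . D], [T → . + T], [T → . + a], [T → . T D B] }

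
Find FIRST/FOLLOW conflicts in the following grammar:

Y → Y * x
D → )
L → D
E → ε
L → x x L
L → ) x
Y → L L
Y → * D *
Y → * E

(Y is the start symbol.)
A FIRST/FOLLOW conflict occurs when a non-terminal N has a nullable alternative N → β (β ⇒* ε) and another alternative N → α with FIRST(α) ∩ FOLLOW(N) ≠ ∅: on such a lookahead the parser cannot decide between expanding α and letting N vanish via β.

Nullable non-terminals: E.
E has a nullable alternative but only one production, so nothing to check.

D, L, Y have no nullable alternative, so no FIRST/FOLLOW check is needed there.

No FIRST/FOLLOW conflicts found.

Answer: No FIRST/FOLLOW conflicts.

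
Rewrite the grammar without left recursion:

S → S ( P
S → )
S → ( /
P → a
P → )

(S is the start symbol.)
S → ) S'
S → ( / S'
S' → ( P S'
S' → ε
P → a
P → )

S is directly left-recursive. The standard transformation for
  A → A α₁ | ... | A α_m | β₁ | ... | β_n
is
  A  → β₁ A' | ... | β_n A'
  A' → α₁ A' | ... | α_m A' | ε

S → ) becomes S → ) S'
S → ( / becomes S → ( / S'
S → S ( P becomes S' → ( P S'
Add S' → ε

Productions for other non-terminals are unchanged:
  P → a
  P → )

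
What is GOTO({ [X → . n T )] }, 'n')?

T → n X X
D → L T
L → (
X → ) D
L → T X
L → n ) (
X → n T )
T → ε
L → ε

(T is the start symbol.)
GOTO(I, 'n') = CLOSURE({ [A → αX.β] : [A → α.Xβ] ∈ I, X = 'n' })

Items with dot before 'n', with the dot advanced:
  [X → . n T )] → [X → n . T )]
Closure of the advanced items:
  [X → n . T )] has the dot before T: add [T → . n X X], [T → .]

GOTO = { [T → . n X X], [T → .], [X → n . T )] }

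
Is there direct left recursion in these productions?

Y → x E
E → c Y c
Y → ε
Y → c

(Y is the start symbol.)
No direct left recursion

Y → x E: starts with x
E → c Y c: starts with c
Y → ε: starts with ε
Y → c: starts with c

No direct left recursion found.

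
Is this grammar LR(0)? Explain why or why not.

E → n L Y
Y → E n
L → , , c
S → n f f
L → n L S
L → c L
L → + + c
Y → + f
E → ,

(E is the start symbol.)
A grammar is LR(0) if no state in the canonical LR(0) collection has:
  - both a shift item (dot before a terminal) and a complete item (shift-reduce conflict), or
  - two or more complete items (reduce-reduce conflict; the accept item [E' → E .] counts as a complete item here).

Augment with E' → E and build the canonical LR(0) collection (I0 = CLOSURE({[E' → . E]}), then GOTO on every symbol after a dot until no new states appear). It has 24 states:
  I0: { [E → . ,], [E → . n L Y], [E' → . E] }  — shift
  I1: { [E → , .] }  — reduce
  I2: { [E' → E .] }  — accept
  I3: { [E → n . L Y], [L → . + + c], [L → . , , c], [L → . c L], [L → . n L S] }  — shift
  I4: { [L → + . + c] }  — shift
  I5: { [L → , . , c] }  — shift
  I6: { [E → . ,], [E → . n L Y], [E → n L . Y], [Y → . + f], [Y → . E n] }  — shift
  I7: { [L → . + + c], [L → . , , c], [L → . c L], [L → . n L S], [L → c . L] }  — shift
  I8: { [L → . + + c], [L → . , , c], [L → . c L], [L → . n L S], [L → n . L S] }  — shift
  I9: { [L → n L . S], [S → . n f f] }  — shift
  I10: { [L → n L S .] }  — reduce
  I11: { [S → n . f f] }  — shift
  I12: { [S → n f . f] }  — shift
  I13: { [S → n f f .] }  — reduce
  I14: { [L → c L .] }  — reduce
  I15: { [Y → + . f] }  — shift
  I16: { [Y → E . n] }  — shift
  I17: { [E → n L Y .] }  — reduce
  I18: { [Y → E n .] }  — reduce
  I19: { [Y → + f .] }  — reduce
  I20: { [L → , , . c] }  — shift
  I21: { [L → , , c .] }  — reduce
  I22: { [L → + + . c] }  — shift
  I23: { [L → + + c .] }  — reduce

Every state is either a pure shift/goto state or contains exactly one complete item and nothing to shift — no conflicts. The grammar is LR(0).

Answer: Yes, the grammar is LR(0)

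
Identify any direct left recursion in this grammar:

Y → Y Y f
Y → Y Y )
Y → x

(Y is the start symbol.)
Y → Y Y f: LEFT RECURSIVE (starts with Y)
Y → Y Y ): LEFT RECURSIVE (starts with Y)
Y → x: starts with x

The grammar has direct left recursion on: Y.

Answer: Yes, Y is left-recursive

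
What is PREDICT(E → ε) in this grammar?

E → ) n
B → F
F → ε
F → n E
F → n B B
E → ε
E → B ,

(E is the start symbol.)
PREDICT(E → ε) = (FIRST(RHS) \ {ε}) ∪ (FOLLOW(E) if ε ∈ FIRST(RHS), i.e. RHS ⇒* ε)
The right-hand side is ε (FIRST(ε) = { ε }), so the predict set is FOLLOW(E) = { $, ',', 'n' }
PREDICT(E → ε) = { $, ',', 'n' }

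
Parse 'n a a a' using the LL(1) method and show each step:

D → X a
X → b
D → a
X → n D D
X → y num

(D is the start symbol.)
LL(1) parsing maintains a stack (initially the start symbol over $) and the input. At each step: if the stack top is a terminal, match it against the current input token; if it is a non-terminal N, replace it with the RHS of M[N, lookahead] (the unique production whose predict set contains the lookahead).

Stack is shown with the top on the left.

Stack      Input      Action
----------------------------
D $        n a a a $  output D → X a
X a $      n a a a $  output X → n D D
n D D a $  n a a a $  match 'n'
D D a $    a a a $    output D → a
a D a $    a a a $    match 'a'
D a $      a a $      output D → a
a a $      a a $      match 'a'
a $        a $        match 'a'
$          $          accept

The string is accepted.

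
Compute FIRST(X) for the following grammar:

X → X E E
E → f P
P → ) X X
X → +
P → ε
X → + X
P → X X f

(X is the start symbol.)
To compute FIRST(X), examine every production with X on the left-hand side, reading each right-hand side left to right until a non-nullable symbol is reached.

From X → X E E:
  - X is the symbol being defined: contributes nothing new
    X is not nullable, so stop
From X → +:
  - '+' is a terminal: add '+' and stop
From X → + X:
  - '+' is a terminal: add '+' and stop

Collecting: FIRST(X) = { '+' }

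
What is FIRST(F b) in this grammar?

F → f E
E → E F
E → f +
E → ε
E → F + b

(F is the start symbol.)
{ 'f' }

FIRST sets of the non-terminals involved (from the grammar, by fixed-point iteration):
  FIRST(F) = { 'f' }

To compute FIRST(F b), process the symbols left to right:
Symbol F is a non-terminal. Add FIRST(F) \ {ε} = { 'f' }
F is not nullable (ε ∉ FIRST(F)), so stop here.
FIRST(F b) = { 'f' }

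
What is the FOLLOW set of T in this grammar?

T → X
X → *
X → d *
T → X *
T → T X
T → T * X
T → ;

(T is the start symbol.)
{ $, '*', 'd' }

To compute FOLLOW(T), find every occurrence of T on a right-hand side N → α T β: add FIRST(β) \ {ε}, and if β is empty or nullable also add FOLLOW(N). Iterate to a fixed point.

T is the start symbol, so $ ∈ FOLLOW(T).
In T → T X: T is followed by X, add FIRST(X) \ {ε} = { '*', 'd' }
In T → T * X: T is followed by '*' X, add FIRST('*' X) \ {ε} = { '*' }

Taking the union: FOLLOW(T) = { $, '*', 'd' }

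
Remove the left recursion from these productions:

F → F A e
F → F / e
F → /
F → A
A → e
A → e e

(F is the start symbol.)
F → / F'
F → A F'
F' → A e F'
F' → / e F'
F' → ε
A → e
A → e e

F is directly left-recursive. The standard transformation for
  A → A α₁ | ... | A α_m | β₁ | ... | β_n
is
  A  → β₁ A' | ... | β_n A'
  A' → α₁ A' | ... | α_m A' | ε

F → / becomes F → / F'
F → A becomes F → A F'
F → F A e becomes F' → A e F'
F → F / e becomes F' → / e F'
Add F' → ε

Productions for other non-terminals are unchanged:
  A → e
  A → e e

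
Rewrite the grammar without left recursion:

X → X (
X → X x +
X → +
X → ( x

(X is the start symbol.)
X is directly left-recursive. The standard transformation for
  A → A α₁ | ... | A α_m | β₁ | ... | β_n
is
  A  → β₁ A' | ... | β_n A'
  A' → α₁ A' | ... | α_m A' | ε

X → + becomes X → + X'
X → ( x becomes X → ( x X'
X → X ( becomes X' → ( X'
X → X x + becomes X' → x + X'
Add X' → ε

Resulting grammar:
X → + X'
X → ( x X'
X' → ( X'
X' → x + X'
X' → ε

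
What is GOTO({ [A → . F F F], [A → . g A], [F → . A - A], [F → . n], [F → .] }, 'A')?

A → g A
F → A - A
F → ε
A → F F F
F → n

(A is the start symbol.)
GOTO(I, 'A') = CLOSURE({ [A → αX.β] : [A → α.Xβ] ∈ I, X = 'A' })

Items with dot before 'A', with the dot advanced:
  [F → . A - A] → [F → A . - A]
Closure adds nothing (no advanced item has the dot before a non-terminal).

GOTO = { [F → A . - A] }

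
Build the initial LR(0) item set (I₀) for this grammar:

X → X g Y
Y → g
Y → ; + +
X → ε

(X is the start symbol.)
{ [X → . X g Y], [X → .], [X' → . X] }

First, augment the grammar with X' → X
I₀ = CLOSURE({ [X' → . X] }):
  [X' → . X] has the dot before X: add [X → . X g Y], [X → .]
No further items can be added.

I₀ = { [X → . X g Y], [X → .], [X' → . X] }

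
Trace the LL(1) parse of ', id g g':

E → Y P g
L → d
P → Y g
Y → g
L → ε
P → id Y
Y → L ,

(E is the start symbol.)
Stack is shown with the top on the left.

Stack      Input       Action
-----------------------------
E $        , id g g $  output E → Y P g
Y P g $    , id g g $  output Y → L ,
L , P g $  , id g g $  output L → ε
, P g $    , id g g $  match ','
P g $      id g g $    output P → id Y
id Y g $   id g g $    match 'id'
Y g $      g g $       output Y → g
g g $      g g $       match 'g'
g $        g $         match 'g'
$          $           accept

The string is accepted.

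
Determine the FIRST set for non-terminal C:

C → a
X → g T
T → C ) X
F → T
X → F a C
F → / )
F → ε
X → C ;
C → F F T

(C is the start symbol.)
To compute FIRST(C), examine every production with C on the left-hand side, reading each right-hand side left to right until a non-nullable symbol is reached.

FIRST sets of the other non-terminals involved (by the same procedure, iterated to a fixed point):
  FIRST(F) = { '/', 'a', ε }
  FIRST(T) = { '/', 'a' }

From C → a:
  - a is a terminal: add 'a' and stop
From C → F F T:
  - F is a non-terminal: add FIRST(F) \ {ε} = { '/', 'a' }
    F is nullable, so continue to the next symbol
  - F is a non-terminal: add FIRST(F) \ {ε} = { '/', 'a' }
    F is nullable, so continue to the next symbol
  - T is a non-terminal: add FIRST(T) \ {ε} = { '/', 'a' }
    T is not nullable, so stop

Collecting: FIRST(C) = { '/', 'a' }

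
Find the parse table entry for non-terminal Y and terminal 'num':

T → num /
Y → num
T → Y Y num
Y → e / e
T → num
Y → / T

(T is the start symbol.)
To find M[Y, 'num'], we find productions for Y where 'num' is in the predict set (PREDICT(N → α) = (FIRST(α) \ {ε}) ∪ (FOLLOW(N) if α ⇒* ε)).

Y → num: PREDICT = { 'num' }
  'num' is in predict set, so this production goes in M[Y, 'num']
Y → e / e: PREDICT = { 'e' }
Y → / T: PREDICT = { '/' }

M[Y, 'num'] = Y → num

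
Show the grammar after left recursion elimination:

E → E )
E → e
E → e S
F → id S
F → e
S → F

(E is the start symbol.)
E → e E'
E → e S E'
E' → ) E'
E' → ε
F → id S
F → e
S → F

E is directly left-recursive. The standard transformation for
  A → A α₁ | ... | A α_m | β₁ | ... | β_n
is
  A  → β₁ A' | ... | β_n A'
  A' → α₁ A' | ... | α_m A' | ε

E → e becomes E → e E'
E → e S becomes E → e S E'
E → E ) becomes E' → ) E'
Add E' → ε

Productions for other non-terminals are unchanged:
  F → id S
  F → e
  S → F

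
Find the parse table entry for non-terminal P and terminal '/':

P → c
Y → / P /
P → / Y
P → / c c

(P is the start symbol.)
To find M[P, '/'], we find productions for P where '/' is in the predict set (PREDICT(N → α) = (FIRST(α) \ {ε}) ∪ (FOLLOW(N) if α ⇒* ε)).

P → c: PREDICT = { 'c' }
P → / Y: PREDICT = { '/' }
  '/' is in predict set, so this production goes in M[P, '/']
P → / c c: PREDICT = { '/' }
  '/' is in predict set, so this production goes in M[P, '/']

M[P, '/'] = P → / Y, P → / c c  (a multiply-defined cell — the grammar is not LL(1))

Answer: P → / Y, P → / c c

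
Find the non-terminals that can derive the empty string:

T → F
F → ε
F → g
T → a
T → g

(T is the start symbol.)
ε-productions: F → ε
So F is immediately nullable.
T → F: every symbol on the right is nullable, so T is nullable too.
Every non-terminal is now nullable.
Nullable = { 'F', 'T' }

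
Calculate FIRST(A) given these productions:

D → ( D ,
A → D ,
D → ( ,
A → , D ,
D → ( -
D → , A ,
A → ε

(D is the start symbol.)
To compute FIRST(A), examine every production with A on the left-hand side, reading each right-hand side left to right until a non-nullable symbol is reached.

FIRST sets of the other non-terminals involved (by the same procedure, iterated to a fixed point):
  FIRST(D) = { '(', ',' }

From A → D ,:
  - D is a non-terminal: add FIRST(D) \ {ε} = { '(', ',' }
    D is not nullable, so stop
From A → , D ,:
  - ',' is a terminal: add ',' and stop
From A → ε:
  - ε-production, so ε ∈ FIRST(A)

Collecting: FIRST(A) = { '(', ',', ε }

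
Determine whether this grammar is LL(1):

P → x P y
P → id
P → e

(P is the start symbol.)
A grammar is LL(1) if for each non-terminal N with multiple productions, the predict sets of those productions are pairwise disjoint, where PREDICT(N → α) = (FIRST(α) \ {ε}) ∪ (FOLLOW(N) if α ⇒* ε).

For P:
  PREDICT(P → x P y) = { 'x' }
  PREDICT(P → id) = { 'id' }
  PREDICT(P → e) = { 'e' }

All predict sets are disjoint. The grammar IS LL(1).

Answer: Yes, the grammar is LL(1).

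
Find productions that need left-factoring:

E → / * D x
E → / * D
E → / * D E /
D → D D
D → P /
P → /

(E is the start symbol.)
Yes, E has productions with common prefix '/ * D'

Left-factoring is needed when two productions for the same non-terminal
share a common prefix on the right-hand side.

Productions for E:
  E → / * D x
  E → / * D
  E → / * D E /
Productions for D:
  D → D D
  D → P /

Found common prefix '/ * D' in productions for E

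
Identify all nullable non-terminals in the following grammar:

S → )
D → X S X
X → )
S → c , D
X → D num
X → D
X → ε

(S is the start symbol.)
ε-productions: X → ε
So X is immediately nullable.
No further non-terminal can be added: every production for the remaining non-terminals contains a terminal or a non-nullable non-terminal.
Nullable = { 'X' }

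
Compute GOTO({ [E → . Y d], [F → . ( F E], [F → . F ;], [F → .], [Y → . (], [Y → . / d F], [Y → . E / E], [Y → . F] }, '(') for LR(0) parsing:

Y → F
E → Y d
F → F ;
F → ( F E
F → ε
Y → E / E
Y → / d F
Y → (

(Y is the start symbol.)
GOTO(I, '(') = CLOSURE({ [A → αX.β] : [A → α.Xβ] ∈ I, X = '(' })

Items with dot before '(', with the dot advanced:
  [F → . ( F E] → [F → ( . F E]
  [Y → . (] → [Y → ( .]
Closure of the advanced items:
  [F → ( . F E] has the dot before F: add [F → . F ;], [F → . ( F E], [F → .]

GOTO = { [F → ( . F E], [F → . ( F E], [F → . F ;], [F → .], [Y → ( .] }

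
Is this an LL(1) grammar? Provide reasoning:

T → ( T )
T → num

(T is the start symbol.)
For T:
  PREDICT(T → '(' T ')') = { '(' }
  PREDICT(T → num) = { 'num' }

All predict sets are disjoint. The grammar IS LL(1).

Answer: Yes, the grammar is LL(1).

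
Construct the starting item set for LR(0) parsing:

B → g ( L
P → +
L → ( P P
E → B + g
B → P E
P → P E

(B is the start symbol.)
{ [B → . P E], [B → . g ( L], [B' → . B], [P → . +], [P → . P E] }

First, augment the grammar with B' → B
I₀ = CLOSURE({ [B' → . B] }):
  [B' → . B] has the dot before B: add [B → . g ( L], [B → . P E]
  [B → . P E] has the dot before P: add [P → . +], [P → . P E]
No further items can be added.

I₀ = { [B → . P E], [B → . g ( L], [B' → . B], [P → . +], [P → . P E] }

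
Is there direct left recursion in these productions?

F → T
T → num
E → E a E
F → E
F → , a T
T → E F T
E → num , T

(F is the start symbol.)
Direct left recursion occurs when N → N α for some non-terminal N (the right-hand side begins with the left-hand side itself).

F → T: starts with T
T → num: starts with num
E → E a E: LEFT RECURSIVE (starts with E)
F → E: starts with E
F → , a T: starts with ','
T → E F T: starts with E
E → num , T: starts with num

The grammar has direct left recursion on: E.

Answer: Yes, E is left-recursive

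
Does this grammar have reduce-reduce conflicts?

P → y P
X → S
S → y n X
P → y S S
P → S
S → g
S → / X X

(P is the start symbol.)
No reduce-reduce conflicts

A reduce-reduce conflict occurs when an LR(0) state has two complete items [A → α .] and [B → β .] — both call for a reduction, and with no lookahead the parser cannot choose between them.

Augment with P' → P and build the canonical LR(0) collection (I0 = CLOSURE({[P' → . P]}), then GOTO on every symbol after a dot until no new states appear). It has 15 states:
  I0: { [P → . S], [P → . y P], [P → . y S S], [P' → . P], [S → . / X X], [S → . g], [S → . y n X] }  — shift
  I1: { [S → . / X X], [S → . g], [S → . y n X], [S → / . X X], [X → . S] }  — shift
  I2: { [P' → P .] }  — accept
  I3: { [P → S .] }  — reduce
  I4: { [S → g .] }  — reduce
  I5: { [P → . S], [P → . y P], [P → . y S S], [P → y . P], [P → y . S S], [S → . / X X], [S → . g], [S → . y n X], [S → y . n X] }  — shift
  I6: { [P → y P .] }  — reduce
  I7: { [P → S .], [P → y S . S], [S → . / X X], [S → . g], [S → . y n X] }  — shift, reduce
  I8: { [S → . / X X], [S → . g], [S → . y n X], [S → y n . X], [X → . S] }  — shift
  I9: { [X → S .] }  — reduce
  I10: { [S → y n X .] }  — reduce
  I11: { [S → y . n X] }  — shift
  I12: { [P → y S S .] }  — reduce
  I13: { [S → . / X X], [S → . g], [S → . y n X], [S → / X . X], [X → . S] }  — shift
  I14: { [S → / X X .] }  — reduce

No state contains more than one complete item.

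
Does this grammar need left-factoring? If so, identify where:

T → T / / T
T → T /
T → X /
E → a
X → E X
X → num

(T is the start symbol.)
Yes, T has productions with common prefix 'T /'

Left-factoring is needed when two productions for the same non-terminal
share a common prefix on the right-hand side.

Productions for T:
  T → T / / T
  T → T /
  T → X /
Productions for X:
  X → E X
  X → num

Found common prefix 'T /' in productions for T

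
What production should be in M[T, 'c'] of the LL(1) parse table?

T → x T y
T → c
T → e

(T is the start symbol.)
To find M[T, 'c'], we find productions for T where 'c' is in the predict set (PREDICT(N → α) = (FIRST(α) \ {ε}) ∪ (FOLLOW(N) if α ⇒* ε)).

T → x T y: PREDICT = { 'x' }
T → c: PREDICT = { 'c' }
  'c' is in predict set, so this production goes in M[T, 'c']
T → e: PREDICT = { 'e' }

M[T, 'c'] = T → c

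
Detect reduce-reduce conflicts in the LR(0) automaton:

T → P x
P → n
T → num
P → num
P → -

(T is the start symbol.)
A reduce-reduce conflict occurs when an LR(0) state has two complete items [A → α .] and [B → β .] — both call for a reduction, and with no lookahead the parser cannot choose between them.

Augment with T' → T and build the canonical LR(0) collection (I0 = CLOSURE({[T' → . T]}), then GOTO on every symbol after a dot until no new states appear). It has 7 states:
  I0: { [P → . -], [P → . n], [P → . num], [T → . P x], [T → . num], [T' → . T] }  — shift
  I1: { [P → - .] }  — reduce
  I2: { [T → P . x] }  — shift
  I3: { [T' → T .] }  — accept
  I4: { [P → n .] }  — reduce
  I5: { [P → num .], [T → num .] }  — 2 reduces
  I6: { [T → P x .] }  — reduce

I5 contains complete items [P → num .], [T → num .] — reduce-reduce conflict.

Answer: Yes — I5: [P → num .] vs [T → num .]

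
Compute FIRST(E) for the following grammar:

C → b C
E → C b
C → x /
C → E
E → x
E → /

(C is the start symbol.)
FIRST sets of the other non-terminals involved (by the same procedure, iterated to a fixed point):
  FIRST(C) = { '/', 'b', 'x' }

From E → C b:
  - C is a non-terminal: add FIRST(C) \ {ε} = { '/', 'b', 'x' }
    C is not nullable, so stop
From E → x:
  - x is a terminal: add 'x' and stop
From E → /:
  - '/' is a terminal: add '/' and stop

Collecting: FIRST(E) = { '/', 'b', 'x' }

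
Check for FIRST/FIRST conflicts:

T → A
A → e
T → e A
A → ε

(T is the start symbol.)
Yes. T → A / T → e A on { 'e' }

FIRST sets of the non-terminals at (or reachable through a nullable prefix from) the front of some alternative:
  FIRST(A) = { 'e', ε }

Productions for T:
  T → A: FIRST = { 'e', ε }
  T → e A: FIRST = { 'e' }
Productions for A:
  A → e: FIRST = { 'e' }
  A → ε: FIRST = { ε }

Conflict for T: T → A and T → e A
  Overlap: { 'e' }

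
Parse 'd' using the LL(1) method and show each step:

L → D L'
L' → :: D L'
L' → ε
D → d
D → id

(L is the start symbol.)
LL(1) parsing maintains a stack (initially the start symbol over $) and the input. At each step: if the stack top is a terminal, match it against the current input token; if it is a non-terminal N, replace it with the RHS of M[N, lookahead] (the unique production whose predict set contains the lookahead).

Stack is shown with the top on the left.

Stack   Input  Action
---------------------
L $     d $    output L → D L'
D L' $  d $    output D → d
d L' $  d $    match 'd'
L' $    $      output L' → ε
$       $      accept

The string is accepted.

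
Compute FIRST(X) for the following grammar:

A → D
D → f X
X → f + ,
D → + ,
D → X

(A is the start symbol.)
{ 'f' }

To compute FIRST(X), examine every production with X on the left-hand side, reading each right-hand side left to right until a non-nullable symbol is reached.

From X → f + ,:
  - f is a terminal: add 'f' and stop

Collecting: FIRST(X) = { 'f' }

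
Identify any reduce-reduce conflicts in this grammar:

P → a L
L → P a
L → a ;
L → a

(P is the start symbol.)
Augment with P' → P and build the canonical LR(0) collection (I0 = CLOSURE({[P' → . P]}), then GOTO on every symbol after a dot until no new states appear). It has 8 states:
  I0: { [P → . a L], [P' → . P] }  — shift
  I1: { [P' → P .] }  — accept
  I2: { [L → . P a], [L → . a ;], [L → . a], [P → . a L], [P → a . L] }  — shift
  I3: { [P → a L .] }  — reduce
  I4: { [L → P . a] }  — shift
  I5: { [L → . P a], [L → . a ;], [L → . a], [L → a . ;], [L → a .], [P → . a L], [P → a . L] }  — shift, reduce
  I6: { [L → a ; .] }  — reduce
  I7: { [L → P a .] }  — reduce

No state contains more than one complete item.

Answer: No reduce-reduce conflicts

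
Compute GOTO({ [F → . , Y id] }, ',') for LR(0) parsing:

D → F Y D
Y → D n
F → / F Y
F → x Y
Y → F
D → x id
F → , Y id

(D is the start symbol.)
{ [D → . F Y D], [D → . x id], [F → , . Y id], [F → . , Y id], [F → . / F Y], [F → . x Y], [Y → . D n], [Y → . F] }

GOTO(I, ',') = CLOSURE({ [A → αX.β] : [A → α.Xβ] ∈ I, X = ',' })

Items with dot before ',', with the dot advanced:
  [F → . , Y id] → [F → , . Y id]
Closure of the advanced items:
  [F → , . Y id] has the dot before Y: add [Y → . D n], [Y → . F]
  [Y → . D n] has the dot before D: add [D → . F Y D], [D → . x id]
  [Y → . F] has the dot before F: add [F → . / F Y], [F → . x Y], [F → . , Y id]

GOTO = { [D → . F Y D], [D → . x id], [F → , . Y id], [F → . , Y id], [F → . / F Y], [F → . x Y], [Y → . D n], [Y → . F] }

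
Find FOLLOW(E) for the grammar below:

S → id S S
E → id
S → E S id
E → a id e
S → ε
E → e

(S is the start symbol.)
To compute FOLLOW(E), find every occurrence of E on a right-hand side N → α E β: add FIRST(β) \ {ε}, and if β is empty or nullable also add FOLLOW(N). Iterate to a fixed point.

In S → E S id: E is followed by S id, add FIRST(S id) \ {ε} = { 'a', 'e', 'id' }

Taking the union: FOLLOW(E) = { 'a', 'e', 'id' }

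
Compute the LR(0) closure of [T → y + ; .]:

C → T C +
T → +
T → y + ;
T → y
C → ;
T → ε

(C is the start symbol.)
{ [T → y + ; .] }

Start with: [T → y + ; .]
The dot is at the end, so nothing is added.

CLOSURE = { [T → y + ; .] }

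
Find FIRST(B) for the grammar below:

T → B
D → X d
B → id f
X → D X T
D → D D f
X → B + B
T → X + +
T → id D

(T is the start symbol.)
{ 'id' }

From B → id f:
  - id is a terminal: add 'id' and stop

Collecting: FIRST(B) = { 'id' }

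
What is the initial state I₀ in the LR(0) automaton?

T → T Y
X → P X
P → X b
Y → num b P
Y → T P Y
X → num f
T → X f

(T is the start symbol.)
{ [P → . X b], [T → . T Y], [T → . X f], [T' → . T], [X → . P X], [X → . num f] }

First, augment the grammar with T' → T
I₀ = CLOSURE({ [T' → . T] }):
  [T' → . T] has the dot before T: add [T → . T Y], [T → . X f]
  [T → . X f] has the dot before X: add [X → . P X], [X → . num f]
  [X → . P X] has the dot before P: add [P → . X b]
No further items can be added.

I₀ = { [P → . X b], [T → . T Y], [T → . X f], [T' → . T], [X → . P X], [X → . num f] }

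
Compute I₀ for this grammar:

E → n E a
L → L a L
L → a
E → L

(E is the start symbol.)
{ [E → . L], [E → . n E a], [E' → . E], [L → . L a L], [L → . a] }

First, augment the grammar with E' → E
I₀ = CLOSURE({ [E' → . E] }):
  [E' → . E] has the dot before E: add [E → . n E a], [E → . L]
  [E → . L] has the dot before L: add [L → . L a L], [L → . a]
No further items can be added.

I₀ = { [E → . L], [E → . n E a], [E' → . E], [L → . L a L], [L → . a] }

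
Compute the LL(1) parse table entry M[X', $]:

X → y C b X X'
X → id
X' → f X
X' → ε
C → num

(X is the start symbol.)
X' → ε

To find M[X', $], we find productions for X' where $ is in the predict set (PREDICT(N → α) = (FIRST(α) \ {ε}) ∪ (FOLLOW(N) if α ⇒* ε)).

Relevant sets:
  FOLLOW(X') = { $, 'f' }

X' → f X: PREDICT = { 'f' }
X' → ε: PREDICT = { $, 'f' }
  $ is in predict set, so this production goes in M[X', $]

M[X', $] = X' → ε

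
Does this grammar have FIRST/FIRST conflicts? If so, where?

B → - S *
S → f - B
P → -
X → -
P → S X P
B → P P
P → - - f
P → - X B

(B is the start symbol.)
Yes. B → '-' S '*' / B → P P on { '-' }; P → '-' / P → '-' '-' f on { '-' }; P → '-' / P → '-' X B on { '-' }; P → '-' '-' f / P → '-' X B on { '-' }

A FIRST/FIRST conflict occurs when two productions N → α and N → β for the same non-terminal have FIRST(α) ∩ FIRST(β) ≠ ∅ (with ε ∈ FIRST of a nullable right-hand side, so two nullable alternatives also conflict).

FIRST sets of the non-terminals at (or reachable through a nullable prefix from) the front of some alternative:
  FIRST(P) = { '-', 'f' }
  FIRST(S) = { 'f' }

Productions for B:
  B → - S *: FIRST = { '-' }
  B → P P: FIRST = { '-', 'f' }
Productions for P:
  P → -: FIRST = { '-' }
  P → S X P: FIRST = { 'f' }
  P → - - f: FIRST = { '-' }
  P → - X B: FIRST = { '-' }
S, X have only one production, so no FIRST/FIRST conflict is possible there.

Conflict for B: B → - S * and B → P P
  Overlap: { '-' }
Conflict for P: P → - and P → - - f
  Overlap: { '-' }
Conflict for P: P → - and P → - X B
  Overlap: { '-' }
Conflict for P: P → - - f and P → - X B
  Overlap: { '-' }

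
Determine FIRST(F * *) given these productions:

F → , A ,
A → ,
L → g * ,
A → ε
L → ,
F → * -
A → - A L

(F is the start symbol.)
FIRST sets of the non-terminals involved (from the grammar, by fixed-point iteration):
  FIRST(F) = { '*', ',' }

To compute FIRST(F * *), process the symbols left to right:
Symbol F is a non-terminal. Add FIRST(F) \ {ε} = { '*', ',' }
F is not nullable (ε ∉ FIRST(F)), so stop here.
FIRST(F * *) = { '*', ',' }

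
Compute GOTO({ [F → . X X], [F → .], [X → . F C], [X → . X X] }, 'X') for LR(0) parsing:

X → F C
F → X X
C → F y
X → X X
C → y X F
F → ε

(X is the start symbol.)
{ [F → . X X], [F → .], [F → X . X], [X → . F C], [X → . X X], [X → X . X] }

GOTO(I, 'X') = CLOSURE({ [A → αX.β] : [A → α.Xβ] ∈ I, X = 'X' })

Items with dot before 'X', with the dot advanced:
  [F → . X X] → [F → X . X]
  [X → . X X] → [X → X . X]
Closure of the advanced items:
  [F → X . X] has the dot before X: add [X → . F C], [X → . X X]
  [X → . F C] has the dot before F: add [F → . X X], [F → .]

GOTO = { [F → . X X], [F → .], [F → X . X], [X → . F C], [X → . X X], [X → X . X] }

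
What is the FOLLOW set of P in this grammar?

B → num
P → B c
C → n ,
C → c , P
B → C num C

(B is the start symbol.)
{ $, 'c', 'num' }

To compute FOLLOW(P), find every occurrence of P on a right-hand side N → α P β: add FIRST(β) \ {ε}, and if β is empty or nullable also add FOLLOW(N). Iterate to a fixed point.

In C → c , P: P is at the end, add FOLLOW(C)

The FOLLOW sets referred to above (computed the same way, to a fixed point):
  FOLLOW(C) = { $, 'c', 'num' }

Taking the union: FOLLOW(P) = { $, 'c', 'num' }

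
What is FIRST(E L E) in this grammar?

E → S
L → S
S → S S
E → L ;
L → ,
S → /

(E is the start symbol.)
FIRST sets of the non-terminals involved (from the grammar, by fixed-point iteration):
  FIRST(E) = { ',', '/' }

To compute FIRST(E L E), process the symbols left to right:
Symbol E is a non-terminal. Add FIRST(E) \ {ε} = { ',', '/' }
E is not nullable (ε ∉ FIRST(E)), so stop here.
FIRST(E L E) = { ',', '/' }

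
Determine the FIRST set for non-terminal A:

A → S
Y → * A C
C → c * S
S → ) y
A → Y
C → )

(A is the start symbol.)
{ ')', '*' }

FIRST sets of the other non-terminals involved (by the same procedure, iterated to a fixed point):
  FIRST(S) = { ')' }
  FIRST(Y) = { '*' }

From A → S:
  - S is a non-terminal: add FIRST(S) \ {ε} = { ')' }
    S is not nullable, so stop
From A → Y:
  - Y is a non-terminal: add FIRST(Y) \ {ε} = { '*' }
    Y is not nullable, so stop

Collecting: FIRST(A) = { ')', '*' }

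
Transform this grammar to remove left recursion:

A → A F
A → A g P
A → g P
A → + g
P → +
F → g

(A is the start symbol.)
A is directly left-recursive. The standard transformation for
  A → A α₁ | ... | A α_m | β₁ | ... | β_n
is
  A  → β₁ A' | ... | β_n A'
  A' → α₁ A' | ... | α_m A' | ε

A → g P becomes A → g P A'
A → + g becomes A → + g A'
A → A F becomes A' → F A'
A → A g P becomes A' → g P A'
Add A' → ε

Productions for other non-terminals are unchanged:
  P → +
  F → g

Resulting grammar:
A → g P A'
A → + g A'
A' → F A'
A' → g P A'
A' → ε
P → +
F → g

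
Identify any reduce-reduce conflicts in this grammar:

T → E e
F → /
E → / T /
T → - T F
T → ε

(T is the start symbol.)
Augment with T' → T and build the canonical LR(0) collection (I0 = CLOSURE({[T' → . T]}), then GOTO on every symbol after a dot until no new states appear). It has 11 states:
  I0: { [E → . / T /], [T → . - T F], [T → . E e], [T → .], [T' → . T] }  — shift, reduce
  I1: { [E → . / T /], [T → - . T F], [T → . - T F], [T → . E e], [T → .] }  — shift, reduce
  I2: { [E → . / T /], [E → / . T /], [T → . - T F], [T → . E e], [T → .] }  — shift, reduce
  I3: { [T → E . e] }  — shift
  I4: { [T' → T .] }  — accept
  I5: { [T → E e .] }  — reduce
  I6: { [E → / T . /] }  — shift
  I7: { [E → / T / .] }  — reduce
  I8: { [F → . /], [T → - T . F] }  — shift
  I9: { [F → / .] }  — reduce
  I10: { [T → - T F .] }  — reduce

No state contains more than one complete item.

Answer: No reduce-reduce conflicts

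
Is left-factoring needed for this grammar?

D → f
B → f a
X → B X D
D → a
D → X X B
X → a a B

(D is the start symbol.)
Left-factoring is needed when two productions for the same non-terminal
share a common prefix on the right-hand side.

Productions for D:
  D → f
  D → a
  D → X X B
Productions for X:
  X → B X D
  X → a a B

No common prefixes found.

Answer: No, left-factoring is not needed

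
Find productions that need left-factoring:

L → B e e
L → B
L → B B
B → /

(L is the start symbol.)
Yes, L has productions with common prefix 'B'

Left-factoring is needed when two productions for the same non-terminal
share a common prefix on the right-hand side.

Productions for L:
  L → B e e
  L → B
  L → B B

Found common prefix 'B' in productions for L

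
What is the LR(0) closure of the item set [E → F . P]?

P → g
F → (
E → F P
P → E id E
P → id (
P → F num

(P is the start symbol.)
{ [E → . F P], [E → F . P], [F → . (], [P → . E id E], [P → . F num], [P → . g], [P → . id (] }

Start with: [E → F . P]
  [E → F . P] has the dot before P: add [P → . g], [P → . E id E], [P → . id (], [P → . F num]
  [P → . E id E] has the dot before E: add [E → . F P]
  [P → . F num] has the dot before F: add [F → . (]
No further items can be added.

CLOSURE = { [E → . F P], [E → F . P], [F → . (], [P → . E id E], [P → . F num], [P → . g], [P → . id (] }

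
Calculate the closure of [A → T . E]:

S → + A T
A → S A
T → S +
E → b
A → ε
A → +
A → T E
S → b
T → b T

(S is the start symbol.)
{ [A → T . E], [E → . b] }

To compute CLOSURE, for each item [A → α.Bβ] where B is a non-terminal, add [B → .γ] for all productions B → γ; repeat for the newly added items until nothing changes.

Start with: [A → T . E]
  [A → T . E] has the dot before E: add [E → . b]
No further items can be added.

CLOSURE = { [A → T . E], [E → . b] }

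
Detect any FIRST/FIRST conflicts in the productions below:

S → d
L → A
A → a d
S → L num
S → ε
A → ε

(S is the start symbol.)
FIRST sets of the non-terminals at (or reachable through a nullable prefix from) the front of some alternative:
  FIRST(L) = { 'a', ε }

Productions for S:
  S → d: FIRST = { 'd' }
  S → L num: FIRST = { 'a', 'num' }
  S → ε: FIRST = { ε }
Productions for A:
  A → a d: FIRST = { 'a' }
  A → ε: FIRST = { ε }
L has only one production, so no FIRST/FIRST conflict is possible there.

All alternatives of each non-terminal have pairwise disjoint FIRST sets.

Answer: No FIRST/FIRST conflicts.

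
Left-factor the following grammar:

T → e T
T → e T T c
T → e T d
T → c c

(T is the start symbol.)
T → e T T'
T' → ε
T' → T c
T' → d
T → c c

Left-factoring transforms A → αβ₁ | αβ₂ into A → αA' and A' → β₁ | β₂
(α is the longest common prefix among the alternatives). Repeat until
no nonterminal has two alternatives with a common prefix.

Round 1: T has alternatives sharing prefix 'e T'. Introduce T': T → e T T'
  Add: T' → ε
  Add: T' → T c
  Add: T' → d

No remaining common prefixes — done.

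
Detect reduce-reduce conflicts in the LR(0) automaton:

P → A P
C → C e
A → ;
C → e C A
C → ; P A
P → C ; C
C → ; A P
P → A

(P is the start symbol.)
A reduce-reduce conflict occurs when an LR(0) state has two complete items [A → α .] and [B → β .] — both call for a reduction, and with no lookahead the parser cannot choose between them.

Augment with P' → P and build the canonical LR(0) collection (I0 = CLOSURE({[P' → . P]}), then GOTO on every symbol after a dot until no new states appear). It has 18 states:
  I0: { [A → . ;], [C → . ; A P], [C → . ; P A], [C → . C e], [C → . e C A], [P → . A P], [P → . A], [P → . C ; C], [P' → . P] }  — shift
  I1: { [A → . ;], [A → ; .], [C → . ; A P], [C → . ; P A], [C → . C e], [C → . e C A], [C → ; . A P], [C → ; . P A], [P → . A P], [P → . A], [P → . C ; C] }  — shift, reduce
  I2: { [A → . ;], [C → . ; A P], [C → . ; P A], [C → . C e], [C → . e C A], [P → . A P], [P → . A], [P → . C ; C], [P → A . P], [P → A .] }  — shift, reduce
  I3: { [C → C . e], [P → C . ; C] }  — shift
  I4: { [P' → P .] }  — accept
  I5: { [C → . ; A P], [C → . ; P A], [C → . C e], [C → . e C A], [C → e . C A] }  — shift
  I6: { [A → . ;], [C → . ; A P], [C → . ; P A], [C → . C e], [C → . e C A], [C → ; . A P], [C → ; . P A], [P → . A P], [P → . A], [P → . C ; C] }  — shift
  I7: { [A → . ;], [C → C . e], [C → e C . A] }  — shift
  I8: { [A → ; .] }  — reduce
  I9: { [C → e C A .] }  — reduce
  I10: { [C → C e .] }  — reduce
  I11: { [A → . ;], [C → . ; A P], [C → . ; P A], [C → . C e], [C → . e C A], [C → ; A . P], [P → . A P], [P → . A], [P → . C ; C], [P → A . P], [P → A .] }  — shift, reduce
  I12: { [A → . ;], [C → ; P . A] }  — shift
  I13: { [C → ; P A .] }  — reduce
  I14: { [C → ; A P .], [P → A P .] }  — 2 reduces
  I15: { [C → . ; A P], [C → . ; P A], [C → . C e], [C → . e C A], [P → C ; . C] }  — shift
  I16: { [C → C . e], [P → C ; C .] }  — shift, reduce
  I17: { [P → A P .] }  — reduce

I14 contains complete items [C → ; A P .], [P → A P .] — reduce-reduce conflict.

Answer: Yes — I14: [C → ; A P .] vs [P → A P .]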